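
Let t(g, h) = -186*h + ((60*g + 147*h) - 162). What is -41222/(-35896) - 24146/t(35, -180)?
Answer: -124369535/80389092 ≈ -1.5471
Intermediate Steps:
t(g, h) = -162 - 39*h + 60*g (t(g, h) = -186*h + (-162 + 60*g + 147*h) = -162 - 39*h + 60*g)
-41222/(-35896) - 24146/t(35, -180) = -41222/(-35896) - 24146/(-162 - 39*(-180) + 60*35) = -41222*(-1/35896) - 24146/(-162 + 7020 + 2100) = 20611/17948 - 24146/8958 = 20611/17948 - 24146*1/8958 = 20611/17948 - 12073/4479 = -124369535/80389092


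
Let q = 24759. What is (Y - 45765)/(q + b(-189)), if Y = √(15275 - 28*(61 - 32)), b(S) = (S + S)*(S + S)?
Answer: -1695/6209 + √1607/55881 ≈ -0.27227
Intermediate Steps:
b(S) = 4*S² (b(S) = (2*S)*(2*S) = 4*S²)
Y = 3*√1607 (Y = √(15275 - 28*29) = √(15275 - 812) = √14463 = 3*√1607 ≈ 120.26)
(Y - 45765)/(q + b(-189)) = (3*√1607 - 45765)/(24759 + 4*(-189)²) = (-45765 + 3*√1607)/(24759 + 4*35721) = (-45765 + 3*√1607)/(24759 + 142884) = (-45765 + 3*√1607)/167643 = (-45765 + 3*√1607)*(1/167643) = -1695/6209 + √1607/55881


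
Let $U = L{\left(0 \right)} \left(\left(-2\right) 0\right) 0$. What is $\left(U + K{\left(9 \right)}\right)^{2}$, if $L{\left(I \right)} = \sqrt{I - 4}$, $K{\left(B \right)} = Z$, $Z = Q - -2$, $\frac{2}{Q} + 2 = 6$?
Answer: $\frac{25}{4} \approx 6.25$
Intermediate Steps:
$Q = \frac{1}{2}$ ($Q = \frac{2}{-2 + 6} = \frac{2}{4} = 2 \cdot \frac{1}{4} = \frac{1}{2} \approx 0.5$)
$Z = \frac{5}{2}$ ($Z = \frac{1}{2} - -2 = \frac{1}{2} + 2 = \frac{5}{2} \approx 2.5$)
$K{\left(B \right)} = \frac{5}{2}$
$L{\left(I \right)} = \sqrt{-4 + I}$
$U = 0$ ($U = \sqrt{-4 + 0} \left(\left(-2\right) 0\right) 0 = \sqrt{-4} \cdot 0 \cdot 0 = 2 i 0 \cdot 0 = 0 \cdot 0 = 0$)
$\left(U + K{\left(9 \right)}\right)^{2} = \left(0 + \frac{5}{2}\right)^{2} = \left(\frac{5}{2}\right)^{2} = \frac{25}{4}$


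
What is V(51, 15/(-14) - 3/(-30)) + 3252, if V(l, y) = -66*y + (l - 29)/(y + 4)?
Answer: 6164867/1855 ≈ 3323.4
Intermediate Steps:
V(l, y) = -66*y + (-29 + l)/(4 + y)
V(51, 15/(-14) - 3/(-30)) + 3252 = (-29 + 51 - 264*(15/(-14) - 3/(-30)) - 66*(15/(-14) - 3/(-30))**2)/(4 + (15/(-14) - 3/(-30))) + 3252 = (-29 + 51 - 264*(15*(-1/14) - 3*(-1/30)) - 66*(15*(-1/14) - 3*(-1/30))**2)/(4 + (15*(-1/14) - 3*(-1/30))) + 3252 = (-29 + 51 - 264*(-15/14 + 1/10) - 66*(-15/14 + 1/10)**2)/(4 + (-15/14 + 1/10)) + 3252 = (-29 + 51 - 264*(-34/35) - 66*(-34/35)**2)/(4 - 34/35) + 3252 = (-29 + 51 + 8976/35 - 66*1156/1225)/(106/35) + 3252 = 35*(-29 + 51 + 8976/35 - 76296/1225)/106 + 3252 = (35/106)*(264814/1225) + 3252 = 132407/1855 + 3252 = 6164867/1855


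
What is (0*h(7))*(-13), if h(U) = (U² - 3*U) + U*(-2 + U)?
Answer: 0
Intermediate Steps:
h(U) = U² - 3*U + U*(-2 + U)
(0*h(7))*(-13) = (0*(7*(-5 + 2*7)))*(-13) = (0*(7*(-5 + 14)))*(-13) = (0*(7*9))*(-13) = (0*63)*(-13) = 0*(-13) = 0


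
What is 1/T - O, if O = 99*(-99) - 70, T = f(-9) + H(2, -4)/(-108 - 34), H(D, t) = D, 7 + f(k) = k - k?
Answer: 4915687/498 ≈ 9870.9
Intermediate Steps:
f(k) = -7 (f(k) = -7 + (k - k) = -7 + 0 = -7)
T = -498/71 (T = -7 + 2/(-108 - 34) = -7 + 2/(-142) = -7 + 2*(-1/142) = -7 - 1/71 = -498/71 ≈ -7.0141)
O = -9871 (O = -9801 - 70 = -9871)
1/T - O = 1/(-498/71) - 1*(-9871) = -71/498 + 9871 = 4915687/498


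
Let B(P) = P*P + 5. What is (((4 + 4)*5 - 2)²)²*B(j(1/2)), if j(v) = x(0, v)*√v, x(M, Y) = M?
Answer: 10425680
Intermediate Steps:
j(v) = 0 (j(v) = 0*√v = 0)
B(P) = 5 + P² (B(P) = P² + 5 = 5 + P²)
(((4 + 4)*5 - 2)²)²*B(j(1/2)) = (((4 + 4)*5 - 2)²)²*(5 + 0²) = ((8*5 - 2)²)²*(5 + 0) = ((40 - 2)²)²*5 = (38²)²*5 = 1444²*5 = 2085136*5 = 10425680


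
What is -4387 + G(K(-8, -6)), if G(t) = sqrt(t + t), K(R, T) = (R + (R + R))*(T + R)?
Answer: -4387 + 4*sqrt(42) ≈ -4361.1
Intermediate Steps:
K(R, T) = 3*R*(R + T) (K(R, T) = (R + 2*R)*(R + T) = (3*R)*(R + T) = 3*R*(R + T))
G(t) = sqrt(2)*sqrt(t) (G(t) = sqrt(2*t) = sqrt(2)*sqrt(t))
-4387 + G(K(-8, -6)) = -4387 + sqrt(2)*sqrt(3*(-8)*(-8 - 6)) = -4387 + sqrt(2)*sqrt(3*(-8)*(-14)) = -4387 + sqrt(2)*sqrt(336) = -4387 + sqrt(2)*(4*sqrt(21)) = -4387 + 4*sqrt(42)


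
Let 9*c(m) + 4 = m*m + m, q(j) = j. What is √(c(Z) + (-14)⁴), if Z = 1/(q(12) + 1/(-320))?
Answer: 2*√1273872534355/11517 ≈ 196.00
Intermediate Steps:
Z = 320/3839 (Z = 1/(12 + 1/(-320)) = 1/(12 - 1/320) = 1/(3839/320) = 320/3839 ≈ 0.083355)
c(m) = -4/9 + m/9 + m²/9 (c(m) = -4/9 + (m*m + m)/9 = -4/9 + (m² + m)/9 = -4/9 + (m + m²)/9 = -4/9 + (m/9 + m²/9) = -4/9 + m/9 + m²/9)
√(c(Z) + (-14)⁴) = √((-4/9 + (⅑)*(320/3839) + (320/3839)²/9) + (-14)⁴) = √((-4/9 + 320/34551 + (⅑)*(102400/14737921)) + 38416) = √((-4/9 + 320/34551 + 102400/132641289) + 38416) = √(-57620804/132641289 + 38416) = √(5095490137420/132641289) = 2*√1273872534355/11517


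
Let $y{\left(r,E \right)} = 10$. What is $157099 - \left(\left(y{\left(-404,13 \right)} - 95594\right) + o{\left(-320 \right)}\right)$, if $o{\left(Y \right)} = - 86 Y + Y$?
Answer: $225483$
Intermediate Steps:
$o{\left(Y \right)} = - 85 Y$
$157099 - \left(\left(y{\left(-404,13 \right)} - 95594\right) + o{\left(-320 \right)}\right) = 157099 - \left(\left(10 - 95594\right) - -27200\right) = 157099 - \left(-95584 + 27200\right) = 157099 - -68384 = 157099 + 68384 = 225483$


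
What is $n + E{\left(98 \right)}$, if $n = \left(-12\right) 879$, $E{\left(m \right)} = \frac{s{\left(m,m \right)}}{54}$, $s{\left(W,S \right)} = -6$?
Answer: $- \frac{94933}{9} \approx -10548.0$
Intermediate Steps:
$E{\left(m \right)} = - \frac{1}{9}$ ($E{\left(m \right)} = - \frac{6}{54} = \left(-6\right) \frac{1}{54} = - \frac{1}{9}$)
$n = -10548$
$n + E{\left(98 \right)} = -10548 - \frac{1}{9} = - \frac{94933}{9}$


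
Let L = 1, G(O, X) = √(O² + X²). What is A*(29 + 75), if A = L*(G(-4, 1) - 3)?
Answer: -312 + 104*√17 ≈ 116.80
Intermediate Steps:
A = -3 + √17 (A = 1*(√((-4)² + 1²) - 3) = 1*(√(16 + 1) - 3) = 1*(√17 - 3) = 1*(-3 + √17) = -3 + √17 ≈ 1.1231)
A*(29 + 75) = (-3 + √17)*(29 + 75) = (-3 + √17)*104 = -312 + 104*√17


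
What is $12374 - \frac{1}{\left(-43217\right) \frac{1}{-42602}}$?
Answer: $\frac{534724556}{43217} \approx 12373.0$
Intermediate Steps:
$12374 - \frac{1}{\left(-43217\right) \frac{1}{-42602}} = 12374 - \frac{1}{\left(-43217\right) \left(- \frac{1}{42602}\right)} = 12374 - \frac{1}{\frac{43217}{42602}} = 12374 - \frac{42602}{43217} = \frac{534724556}{43217}$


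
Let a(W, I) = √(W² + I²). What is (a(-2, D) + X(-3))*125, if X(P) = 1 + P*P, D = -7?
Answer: 1250 + 125*√53 ≈ 2160.0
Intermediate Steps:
X(P) = 1 + P²
a(W, I) = √(I² + W²)
(a(-2, D) + X(-3))*125 = (√((-7)² + (-2)²) + (1 + (-3)²))*125 = (√(49 + 4) + (1 + 9))*125 = (√53 + 10)*125 = (10 + √53)*125 = 1250 + 125*√53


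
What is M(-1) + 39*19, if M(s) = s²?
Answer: 742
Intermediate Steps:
M(-1) + 39*19 = (-1)² + 39*19 = 1 + 741 = 742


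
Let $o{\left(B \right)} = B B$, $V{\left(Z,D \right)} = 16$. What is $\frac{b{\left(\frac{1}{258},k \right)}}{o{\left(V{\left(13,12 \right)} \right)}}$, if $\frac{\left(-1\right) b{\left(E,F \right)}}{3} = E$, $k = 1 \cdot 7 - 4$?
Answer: $- \frac{1}{22016} \approx -4.5422 \cdot 10^{-5}$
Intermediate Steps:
$k = 3$ ($k = 7 - 4 = 3$)
$o{\left(B \right)} = B^{2}$
$b{\left(E,F \right)} = - 3 E$
$\frac{b{\left(\frac{1}{258},k \right)}}{o{\left(V{\left(13,12 \right)} \right)}} = \frac{\left(-3\right) \frac{1}{258}}{16^{2}} = \frac{\left(-3\right) \frac{1}{258}}{256} = \left(- \frac{1}{86}\right) \frac{1}{256} = - \frac{1}{22016}$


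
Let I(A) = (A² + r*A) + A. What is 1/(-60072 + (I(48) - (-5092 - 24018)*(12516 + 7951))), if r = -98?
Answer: 1/595731946 ≈ 1.6786e-9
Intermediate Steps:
I(A) = A² - 97*A (I(A) = (A² - 98*A) + A = A² - 97*A)
1/(-60072 + (I(48) - (-5092 - 24018)*(12516 + 7951))) = 1/(-60072 + (48*(-97 + 48) - (-5092 - 24018)*(12516 + 7951))) = 1/(-60072 + (48*(-49) - (-29110)*20467)) = 1/(-60072 + (-2352 - 1*(-595794370))) = 1/(-60072 + (-2352 + 595794370)) = 1/(-60072 + 595792018) = 1/595731946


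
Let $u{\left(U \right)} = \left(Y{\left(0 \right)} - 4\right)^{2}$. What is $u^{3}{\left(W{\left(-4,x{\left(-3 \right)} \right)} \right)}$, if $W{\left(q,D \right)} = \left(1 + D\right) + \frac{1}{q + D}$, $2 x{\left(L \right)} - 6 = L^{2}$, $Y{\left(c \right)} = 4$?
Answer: $0$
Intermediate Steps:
$x{\left(L \right)} = 3 + \frac{L^{2}}{2}$
$W{\left(q,D \right)} = 1 + D + \frac{1}{D + q}$ ($W{\left(q,D \right)} = \left(1 + D\right) + \frac{1}{D + q} = 1 + D + \frac{1}{D + q}$)
$u{\left(U \right)} = 0$ ($u{\left(U \right)} = \left(4 - 4\right)^{2} = 0^{2} = 0$)
$u^{3}{\left(W{\left(-4,x{\left(-3 \right)} \right)} \right)} = 0^{3} = 0$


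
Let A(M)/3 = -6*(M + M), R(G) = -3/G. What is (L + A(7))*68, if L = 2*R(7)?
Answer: -120360/7 ≈ -17194.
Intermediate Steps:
L = -6/7 (L = 2*(-3/7) = -6/7 ≈ -0.85714)
A(M) = -36*M (A(M) = 3*(-6*(M + M)) = 3*(-12*M) = -36*M)
(L + A(7))*68 = (-6/7 - 36*7)*68 = (-6/7 - 252)*68 = -1770/7*68 = -120360/7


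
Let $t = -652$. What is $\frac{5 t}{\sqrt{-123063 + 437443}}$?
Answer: $- \frac{326 \sqrt{78595}}{15719} \approx -5.8142$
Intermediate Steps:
$\frac{5 t}{\sqrt{-123063 + 437443}} = \frac{5 \left(-652\right)}{\sqrt{-123063 + 437443}} = - \frac{3260}{\sqrt{314380}} = - \frac{3260}{2 \sqrt{78595}} = - 3260 \frac{\sqrt{78595}}{157190} = - \frac{326 \sqrt{78595}}{15719}$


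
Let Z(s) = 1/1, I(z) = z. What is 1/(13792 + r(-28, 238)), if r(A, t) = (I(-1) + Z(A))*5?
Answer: 1/13792 ≈ 7.2506e-5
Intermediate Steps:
Z(s) = 1
r(A, t) = 0 (r(A, t) = (-1 + 1)*5 = 0*5 = 0)
1/(13792 + r(-28, 238)) = 1/(13792 + 0) = 1/13792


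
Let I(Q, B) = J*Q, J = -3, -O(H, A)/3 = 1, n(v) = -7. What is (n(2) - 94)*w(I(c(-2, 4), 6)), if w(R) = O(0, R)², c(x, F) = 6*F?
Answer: -909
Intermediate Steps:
O(H, A) = -3 (O(H, A) = -3*1 = -3)
I(Q, B) = -3*Q
w(R) = 9 (w(R) = (-3)² = 9)
(n(2) - 94)*w(I(c(-2, 4), 6)) = (-7 - 94)*9 = -101*9 = -909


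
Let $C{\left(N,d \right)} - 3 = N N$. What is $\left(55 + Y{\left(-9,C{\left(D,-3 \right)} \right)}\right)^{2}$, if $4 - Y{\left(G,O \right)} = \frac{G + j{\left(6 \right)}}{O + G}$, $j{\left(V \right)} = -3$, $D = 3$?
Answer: $3969$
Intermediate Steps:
$C{\left(N,d \right)} = 3 + N^{2}$ ($C{\left(N,d \right)} = 3 + N N = 3 + N^{2}$)
$Y{\left(G,O \right)} = 4 - \frac{-3 + G}{G + O}$ ($Y{\left(G,O \right)} = 4 - \frac{G - 3}{O + G} = 4 - \frac{-3 + G}{G + O}$)
$\left(55 + Y{\left(-9,C{\left(D,-3 \right)} \right)}\right)^{2} = \left(55 + \frac{3 + 3 \left(-9\right) + 4 \left(3 + 3^{2}\right)}{-9 + \left(3 + 3^{2}\right)}\right)^{2} = \left(55 + \frac{3 - 27 + 4 \left(3 + 9\right)}{-9 + \left(3 + 9\right)}\right)^{2} = \left(55 + \frac{3 - 27 + 4 \cdot 12}{-9 + 12}\right)^{2} = \left(55 + \frac{3 - 27 + 48}{3}\right)^{2} = \left(55 + \frac{1}{3} \cdot 24\right)^{2} = \left(55 + 8\right)^{2} = 63^{2} = 3969$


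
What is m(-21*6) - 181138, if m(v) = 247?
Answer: -180891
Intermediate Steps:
m(-21*6) - 181138 = 247 - 181138 = -180891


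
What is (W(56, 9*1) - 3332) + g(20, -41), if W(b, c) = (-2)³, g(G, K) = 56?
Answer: -3284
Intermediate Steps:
W(b, c) = -8
(W(56, 9*1) - 3332) + g(20, -41) = (-8 - 3332) + 56 = -3340 + 56 = -3284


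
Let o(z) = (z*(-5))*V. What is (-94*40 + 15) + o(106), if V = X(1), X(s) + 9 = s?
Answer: 495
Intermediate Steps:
X(s) = -9 + s
V = -8 (V = -9 + 1 = -8)
o(z) = 40*z (o(z) = (z*(-5))*(-8) = -5*z*(-8) = 40*z)
(-94*40 + 15) + o(106) = (-94*40 + 15) + 40*106 = (-3760 + 15) + 4240 = -3745 + 4240 = 495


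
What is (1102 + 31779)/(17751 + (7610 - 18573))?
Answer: 32881/6788 ≈ 4.8440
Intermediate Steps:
(1102 + 31779)/(17751 + (7610 - 18573)) = 32881/(17751 - 10963) = 32881/6788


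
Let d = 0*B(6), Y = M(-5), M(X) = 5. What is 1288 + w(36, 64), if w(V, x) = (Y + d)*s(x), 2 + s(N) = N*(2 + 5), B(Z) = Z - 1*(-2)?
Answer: 3518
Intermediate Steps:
Y = 5
B(Z) = 2 + Z (B(Z) = Z + 2 = 2 + Z)
s(N) = -2 + 7*N (s(N) = -2 + N*(2 + 5) = -2 + N*7 = -2 + 7*N)
d = 0 (d = 0*(2 + 6) = 0*8 = 0)
w(V, x) = -10 + 35*x (w(V, x) = (5 + 0)*(-2 + 7*x) = 5*(-2 + 7*x) = -10 + 35*x)
1288 + w(36, 64) = 1288 + (-10 + 35*64) = 1288 + (-10 + 2240) = 1288 + 2230 = 3518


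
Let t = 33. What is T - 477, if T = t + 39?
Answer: -405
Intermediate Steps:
T = 72 (T = 33 + 39 = 72)
T - 477 = 72 - 477 = -405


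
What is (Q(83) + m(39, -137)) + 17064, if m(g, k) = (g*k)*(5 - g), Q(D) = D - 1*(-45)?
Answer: 198854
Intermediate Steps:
Q(D) = 45 + D (Q(D) = D + 45 = 45 + D)
m(g, k) = g*k*(5 - g)
(Q(83) + m(39, -137)) + 17064 = ((45 + 83) + 39*(-137)*(5 - 1*39)) + 17064 = (128 + 39*(-137)*(5 - 39)) + 17064 = (128 + 39*(-137)*(-34)) + 17064 = (128 + 181662) + 17064 = 181790 + 17064 = 198854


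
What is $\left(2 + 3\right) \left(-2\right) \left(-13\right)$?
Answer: $130$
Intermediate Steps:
$\left(2 + 3\right) \left(-2\right) \left(-13\right) = 5 \left(-2\right) \left(-13\right) = \left(-10\right) \left(-13\right) = 130$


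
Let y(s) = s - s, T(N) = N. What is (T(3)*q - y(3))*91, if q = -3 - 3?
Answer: -1638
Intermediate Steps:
q = -6
y(s) = 0
(T(3)*q - y(3))*91 = (3*(-6) - 1*0)*91 = (-18 + 0)*91 = -18*91 = -1638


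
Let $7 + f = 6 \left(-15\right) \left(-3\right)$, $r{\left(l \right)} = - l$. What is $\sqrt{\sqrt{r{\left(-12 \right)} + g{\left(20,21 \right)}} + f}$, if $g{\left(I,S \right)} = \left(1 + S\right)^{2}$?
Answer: $\sqrt{263 + 4 \sqrt{31}} \approx 16.89$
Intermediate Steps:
$f = 263$ ($f = -7 + 6 \left(-15\right) \left(-3\right) = -7 - -270 = -7 + 270 = 263$)
$\sqrt{\sqrt{r{\left(-12 \right)} + g{\left(20,21 \right)}} + f} = \sqrt{\sqrt{\left(-1\right) \left(-12\right) + \left(1 + 21\right)^{2}} + 263} = \sqrt{\sqrt{12 + 22^{2}} + 263} = \sqrt{\sqrt{12 + 484} + 263} = \sqrt{\sqrt{496} + 263} = \sqrt{4 \sqrt{31} + 263} = \sqrt{263 + 4 \sqrt{31}}$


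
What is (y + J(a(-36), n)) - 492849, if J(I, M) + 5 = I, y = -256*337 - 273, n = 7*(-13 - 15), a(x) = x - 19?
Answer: -579454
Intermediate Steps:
a(x) = -19 + x
n = -196 (n = 7*(-28) = -196)
y = -86545 (y = -86272 - 273 = -86545)
J(I, M) = -5 + I
(y + J(a(-36), n)) - 492849 = (-86545 + (-5 + (-19 - 36))) - 492849 = (-86545 + (-5 - 55)) - 492849 = (-86545 - 60) - 492849 = -86605 - 492849 = -579454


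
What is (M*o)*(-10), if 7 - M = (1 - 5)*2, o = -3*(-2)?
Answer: -900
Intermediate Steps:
o = 6
M = 15 (M = 7 - (1 - 5)*2 = 7 - (-4)*2 = 7 - 1*(-8) = 7 + 8 = 15)
(M*o)*(-10) = (15*6)*(-10) = 90*(-10) = -900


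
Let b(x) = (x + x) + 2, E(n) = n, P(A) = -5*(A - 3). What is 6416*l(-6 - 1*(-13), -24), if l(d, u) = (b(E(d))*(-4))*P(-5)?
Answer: -16424960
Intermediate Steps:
P(A) = 15 - 5*A (P(A) = -5*(-3 + A) = 15 - 5*A)
b(x) = 2 + 2*x (b(x) = 2*x + 2 = 2 + 2*x)
l(d, u) = -320 - 320*d (l(d, u) = ((2 + 2*d)*(-4))*(15 - 5*(-5)) = (-8 - 8*d)*(15 + 25) = (-8 - 8*d)*40 = -320 - 320*d)
6416*l(-6 - 1*(-13), -24) = 6416*(-320 - 320*(-6 - 1*(-13))) = 6416*(-320 - 320*(-6 + 13)) = 6416*(-320 - 320*7) = 6416*(-320 - 2240) = 6416*(-2560) = -16424960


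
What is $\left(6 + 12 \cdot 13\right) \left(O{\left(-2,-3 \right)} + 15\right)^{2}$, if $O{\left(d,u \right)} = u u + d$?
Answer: $78408$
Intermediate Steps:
$O{\left(d,u \right)} = d + u^{2}$ ($O{\left(d,u \right)} = u^{2} + d = d + u^{2}$)
$\left(6 + 12 \cdot 13\right) \left(O{\left(-2,-3 \right)} + 15\right)^{2} = \left(6 + 12 \cdot 13\right) \left(\left(-2 + \left(-3\right)^{2}\right) + 15\right)^{2} = \left(6 + 156\right) \left(\left(-2 + 9\right) + 15\right)^{2} = 162 \left(7 + 15\right)^{2} = 162 \cdot 22^{2} = 162 \cdot 484 = 78408$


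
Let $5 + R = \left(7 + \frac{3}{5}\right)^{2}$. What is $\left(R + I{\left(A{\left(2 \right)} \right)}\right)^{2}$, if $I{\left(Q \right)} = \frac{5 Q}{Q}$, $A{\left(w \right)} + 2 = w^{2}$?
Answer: $\frac{2085136}{625} \approx 3336.2$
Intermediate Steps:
$A{\left(w \right)} = -2 + w^{2}$
$I{\left(Q \right)} = 5$
$R = \frac{1319}{25}$ ($R = -5 + \left(7 + \frac{3}{5}\right)^{2} = -5 + \left(\frac{38}{5}\right)^{2} = -5 + \frac{1444}{25} = \frac{1319}{25} \approx 52.76$)
$\left(R + I{\left(A{\left(2 \right)} \right)}\right)^{2} = \left(\frac{1319}{25} + 5\right)^{2} = \left(\frac{1444}{25}\right)^{2} = \frac{2085136}{625}$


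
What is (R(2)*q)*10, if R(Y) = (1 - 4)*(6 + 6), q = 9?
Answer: -3240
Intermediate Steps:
R(Y) = -36 (R(Y) = -3*12 = -36)
(R(2)*q)*10 = -36*9*10 = -324*10 = -3240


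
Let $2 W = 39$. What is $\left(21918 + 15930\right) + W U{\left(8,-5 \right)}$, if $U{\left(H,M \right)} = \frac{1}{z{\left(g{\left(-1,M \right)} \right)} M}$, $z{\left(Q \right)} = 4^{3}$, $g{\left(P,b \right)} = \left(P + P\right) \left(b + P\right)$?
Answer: $\frac{24222681}{640} \approx 37848.0$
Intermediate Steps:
$g{\left(P,b \right)} = 2 P \left(P + b\right)$
$z{\left(Q \right)} = 64$
$W = \frac{39}{2}$ ($W = \frac{1}{2} \cdot 39 = \frac{39}{2} \approx 19.5$)
$U{\left(H,M \right)} = \frac{1}{64 M}$
$\left(21918 + 15930\right) + W U{\left(8,-5 \right)} = \left(21918 + 15930\right) + \frac{39 \frac{1}{64 \left(-5\right)}}{2} = 37848 + \frac{39 \cdot \frac{1}{64} \left(- \frac{1}{5}\right)}{2} = 37848 + \frac{39}{2} \left(- \frac{1}{320}\right) = 37848 - \frac{39}{640} = \frac{24222681}{640}$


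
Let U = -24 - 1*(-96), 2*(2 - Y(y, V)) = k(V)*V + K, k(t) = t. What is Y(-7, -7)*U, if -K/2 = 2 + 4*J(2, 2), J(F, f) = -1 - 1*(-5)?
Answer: -324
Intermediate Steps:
J(F, f) = 4 (J(F, f) = -1 + 5 = 4)
K = -36 (K = -2*(2 + 4*4) = -2*(2 + 16) = -2*18 = -36)
Y(y, V) = 20 - V²/2 (Y(y, V) = 2 - (V*V - 36)/2 = 2 - (V² - 36)/2 = 2 - (-36 + V²)/2 = 2 + (18 - V²/2) = 20 - V²/2)
U = 72 (U = -24 + 96 = 72)
Y(-7, -7)*U = (20 - ½*(-7)²)*72 = (20 - ½*49)*72 = (20 - 49/2)*72 = -9/2*72 = -324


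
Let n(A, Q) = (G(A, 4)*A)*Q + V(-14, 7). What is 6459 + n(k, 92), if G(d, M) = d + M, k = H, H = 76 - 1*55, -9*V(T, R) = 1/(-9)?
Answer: 4435480/81 ≈ 54759.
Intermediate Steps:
V(T, R) = 1/81 (V(T, R) = -⅑/(-9) = -⅑*(-⅑) = 1/81)
H = 21 (H = 76 - 55 = 21)
k = 21
G(d, M) = M + d
n(A, Q) = 1/81 + A*Q*(4 + A) (n(A, Q) = ((4 + A)*A)*Q + 1/81 = (A*(4 + A))*Q + 1/81 = A*Q*(4 + A) + 1/81 = 1/81 + A*Q*(4 + A))
6459 + n(k, 92) = 6459 + (1/81 + 21*92*(4 + 21)) = 6459 + (1/81 + 21*92*25) = 6459 + (1/81 + 48300) = 6459 + 3912301/81 = 4435480/81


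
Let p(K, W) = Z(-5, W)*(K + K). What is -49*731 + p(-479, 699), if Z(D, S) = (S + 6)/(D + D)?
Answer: 31720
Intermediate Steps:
Z(D, S) = (6 + S)/(2*D) (Z(D, S) = (6 + S)/((2*D)) = (6 + S)*(1/(2*D)) = (6 + S)/(2*D))
p(K, W) = 2*K*(-⅗ - W/10) (p(K, W) = ((½)*(6 + W)/(-5))*(K + K) = ((½)*(-⅕)*(6 + W))*(2*K) = (-⅗ - W/10)*(2*K) = 2*K*(-⅗ - W/10))
-49*731 + p(-479, 699) = -49*731 + (⅕)*(-479)*(-6 - 1*699) = -35819 + (⅕)*(-479)*(-6 - 699) = -35819 + (⅕)*(-479)*(-705) = -35819 + 67539 = 31720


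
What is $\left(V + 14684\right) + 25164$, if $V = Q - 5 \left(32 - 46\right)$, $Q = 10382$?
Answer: $50300$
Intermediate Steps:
$V = 10452$ ($V = 10382 - 5 \left(32 - 46\right) = 10382 - -70 = 10382 + 70 = 10452$)
$\left(V + 14684\right) + 25164 = \left(10452 + 14684\right) + 25164 = 25136 + 25164 = 50300$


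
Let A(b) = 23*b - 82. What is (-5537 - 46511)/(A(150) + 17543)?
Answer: -52048/20911 ≈ -2.4890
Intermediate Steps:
A(b) = -82 + 23*b
(-5537 - 46511)/(A(150) + 17543) = (-5537 - 46511)/((-82 + 23*150) + 17543) = -52048/((-82 + 3450) + 17543) = -52048/(3368 + 17543) = -52048/20911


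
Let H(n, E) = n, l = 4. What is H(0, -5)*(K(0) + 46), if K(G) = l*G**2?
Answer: 0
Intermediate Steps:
K(G) = 4*G**2
H(0, -5)*(K(0) + 46) = 0*(4*0**2 + 46) = 0*(4*0 + 46) = 0*(0 + 46) = 0*46 = 0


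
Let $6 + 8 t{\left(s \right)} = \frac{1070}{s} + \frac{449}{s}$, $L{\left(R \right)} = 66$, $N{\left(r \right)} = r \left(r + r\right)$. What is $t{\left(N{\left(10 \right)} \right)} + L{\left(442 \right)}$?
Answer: $\frac{105919}{1600} \approx 66.199$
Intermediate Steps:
$N{\left(r \right)} = 2 r^{2}$ ($N{\left(r \right)} = r 2 r = 2 r^{2}$)
$t{\left(s \right)} = - \frac{3}{4} + \frac{1519}{8 s}$ ($t{\left(s \right)} = - \frac{3}{4} + \frac{\frac{1070}{s} + \frac{449}{s}}{8} = - \frac{3}{4} + \frac{1519 \frac{1}{s}}{8} = - \frac{3}{4} + \frac{1519}{8 s}$)
$t{\left(N{\left(10 \right)} \right)} + L{\left(442 \right)} = \frac{1519 - 6 \cdot 2 \cdot 10^{2}}{8 \cdot 2 \cdot 10^{2}} + 66 = \frac{1519 - 6 \cdot 2 \cdot 100}{8 \cdot 2 \cdot 100} + 66 = \frac{1519 - 1200}{8 \cdot 200} + 66 = \frac{1}{8} \cdot \frac{1}{200} \left(1519 - 1200\right) + 66 = \frac{1}{8} \cdot \frac{1}{200} \cdot 319 + 66 = \frac{319}{1600} + 66 = \frac{105919}{1600}$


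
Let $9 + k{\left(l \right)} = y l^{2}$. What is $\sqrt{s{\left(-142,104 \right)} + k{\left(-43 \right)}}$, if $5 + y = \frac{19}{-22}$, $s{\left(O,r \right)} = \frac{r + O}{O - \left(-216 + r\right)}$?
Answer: $\frac{i \sqrt{1181521110}}{330} \approx 104.16 i$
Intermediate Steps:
$s{\left(O,r \right)} = \frac{O + r}{216 + O - r}$
$y = - \frac{129}{22}$ ($y = -5 + \frac{19}{-22} = -5 + 19 \left(- \frac{1}{22}\right) = -5 - \frac{19}{22} = - \frac{129}{22} \approx -5.8636$)
$k{\left(l \right)} = -9 - \frac{129 l^{2}}{22}$
$\sqrt{s{\left(-142,104 \right)} + k{\left(-43 \right)}} = \sqrt{\frac{-142 + 104}{216 - 142 - 104} - \left(9 + \frac{129 \left(-43\right)^{2}}{22}\right)} = \sqrt{\frac{1}{216 - 142 - 104} \left(-38\right) - \frac{238719}{22}} = \sqrt{\frac{1}{-30} \left(-38\right) - \frac{238719}{22}} = \sqrt{\left(- \frac{1}{30}\right) \left(-38\right) - \frac{238719}{22}} = \sqrt{\frac{19}{15} - \frac{238719}{22}} = \sqrt{- \frac{3580367}{330}} = \frac{i \sqrt{1181521110}}{330}$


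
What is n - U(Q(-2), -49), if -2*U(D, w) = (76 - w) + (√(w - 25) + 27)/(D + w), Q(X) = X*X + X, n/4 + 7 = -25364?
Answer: -4766824/47 - I*√74/94 ≈ -1.0142e+5 - 0.091514*I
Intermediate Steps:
n = -101484 (n = -28 + 4*(-25364) = -28 - 101456 = -101484)
Q(X) = X + X² (Q(X) = X² + X = X + X²)
U(D, w) = -38 + w/2 - (27 + √(-25 + w))/(2*(D + w)) (U(D, w) = -((76 - w) + (√(w - 25) + 27)/(D + w))/2 = -((76 - w) + (√(-25 + w) + 27)/(D + w))/2 = -((76 - w) + (27 + √(-25 + w))/(D + w))/2 = -(76 - w + (27 + √(-25 + w))/(D + w))/2 = -38 + w/2 - (27 + √(-25 + w))/(2*(D + w)))
n - U(Q(-2), -49) = -101484 - (-27 + (-49)² - √(-25 - 49) - (-152)*(1 - 2) - 76*(-49) - 2*(1 - 2)*(-49))/(2*(-2*(1 - 2) - 49)) = -101484 - (-27 + 2401 - √(-74) - (-152)*(-1) + 3724 - 2*(-1)*(-49))/(2*(-2*(-1) - 49)) = -101484 - (-27 + 2401 - I*√74 - 76*2 + 3724 + 2*(-49))/(2*(2 - 49)) = -101484 - (-27 + 2401 - I*√74 - 152 + 3724 - 98)/(2*(-47)) = -101484 - (-1)*(5848 - I*√74)/(2*47) = -101484 - (-2924/47 + I*√74/94) = -101484 + (2924/47 - I*√74/94) = -4766824/47 - I*√74/94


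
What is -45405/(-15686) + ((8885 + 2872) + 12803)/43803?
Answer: 76584625/22164318 ≈ 3.4553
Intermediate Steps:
-45405/(-15686) + ((8885 + 2872) + 12803)/43803 = -45405*(-1/15686) + (11757 + 12803)*(1/43803) = 45405/15686 + 24560*(1/43803) = 45405/15686 + 24560/43803 = 76584625/22164318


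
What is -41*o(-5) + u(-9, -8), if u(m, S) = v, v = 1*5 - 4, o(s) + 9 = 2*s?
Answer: 780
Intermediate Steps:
o(s) = -9 + 2*s
v = 1 (v = 5 - 4 = 1)
u(m, S) = 1
-41*o(-5) + u(-9, -8) = -41*(-9 + 2*(-5)) + 1 = -41*(-9 - 10) + 1 = -41*(-19) + 1 = 779 + 1 = 780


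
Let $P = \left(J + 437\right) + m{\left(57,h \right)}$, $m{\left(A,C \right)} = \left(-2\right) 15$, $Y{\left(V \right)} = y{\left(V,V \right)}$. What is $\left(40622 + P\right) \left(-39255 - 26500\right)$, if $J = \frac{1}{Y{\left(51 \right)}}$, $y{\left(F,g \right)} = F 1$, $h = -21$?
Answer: $- \frac{137591022400}{51} \approx -2.6979 \cdot 10^{9}$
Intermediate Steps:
$y{\left(F,g \right)} = F$
$Y{\left(V \right)} = V$
$J = \frac{1}{51} \approx 0.019608$
$m{\left(A,C \right)} = -30$
$P = \frac{20758}{51}$ ($P = \left(\frac{1}{51} + 437\right) - 30 = \frac{22288}{51} - 30 = \frac{20758}{51} \approx 407.02$)
$\left(40622 + P\right) \left(-39255 - 26500\right) = \left(40622 + \frac{20758}{51}\right) \left(-39255 - 26500\right) = \frac{2092480}{51} \left(-65755\right) = - \frac{137591022400}{51}$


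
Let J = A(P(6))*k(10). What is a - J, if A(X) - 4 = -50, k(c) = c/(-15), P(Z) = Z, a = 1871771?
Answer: 5615221/3 ≈ 1.8717e+6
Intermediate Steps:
k(c) = -c/15 (k(c) = c*(-1/15) = -c/15)
A(X) = -46 (A(X) = 4 - 50 = -46)
J = 92/3 (J = -(-46)*10/15 = -46*(-2/3) = 92/3 ≈ 30.667)
a - J = 1871771 - 1*92/3 = 1871771 - 92/3 = 5615221/3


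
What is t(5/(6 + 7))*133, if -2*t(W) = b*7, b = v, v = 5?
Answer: -4655/2 ≈ -2327.5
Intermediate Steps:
b = 5
t(W) = -35/2 (t(W) = -5*7/2 = -½*35 = -35/2)
t(5/(6 + 7))*133 = -35/2*133 = -4655/2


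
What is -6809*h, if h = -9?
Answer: 61281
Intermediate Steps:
-6809*h = -6809*(-9) = 61281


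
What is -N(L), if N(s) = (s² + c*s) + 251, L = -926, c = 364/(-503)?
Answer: -431773745/503 ≈ -8.5840e+5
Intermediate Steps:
c = -364/503 (c = 364*(-1/503) = -364/503 ≈ -0.72366)
N(s) = 251 + s² - 364*s/503 (N(s) = (s² - 364*s/503) + 251 = 251 + s² - 364*s/503)
-N(L) = -(251 + (-926)² - 364/503*(-926)) = -(251 + 857476 + 337064/503) = -1*431773745/503 = -431773745/503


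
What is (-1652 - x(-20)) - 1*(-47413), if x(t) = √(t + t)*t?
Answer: 45761 + 40*I*√10 ≈ 45761.0 + 126.49*I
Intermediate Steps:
x(t) = √2*t^(3/2) (x(t) = √(2*t)*t = (√2*√t)*t = √2*t^(3/2))
(-1652 - x(-20)) - 1*(-47413) = (-1652 - √2*(-20)^(3/2)) - 1*(-47413) = (-1652 - √2*(-40*I*√5)) + 47413 = (-1652 - (-40)*I*√10) + 47413 = (-1652 + 40*I*√10) + 47413 = 45761 + 40*I*√10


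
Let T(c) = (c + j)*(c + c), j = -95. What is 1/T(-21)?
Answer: 1/4872 ≈ 0.00020525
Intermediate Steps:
T(c) = 2*c*(-95 + c) (T(c) = (c - 95)*(c + c) = (-95 + c)*(2*c) = 2*c*(-95 + c))
1/T(-21) = 1/(2*(-21)*(-95 - 21)) = 1/(2*(-21)*(-116)) = 1/4872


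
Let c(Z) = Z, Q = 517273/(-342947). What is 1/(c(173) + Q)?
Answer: 342947/58812558 ≈ 0.0058312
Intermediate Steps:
Q = -517273/342947 (Q = 517273*(-1/342947) = -517273/342947 ≈ -1.5083)
1/(c(173) + Q) = 1/(173 - 517273/342947) = 1/(58812558/342947) = 342947/58812558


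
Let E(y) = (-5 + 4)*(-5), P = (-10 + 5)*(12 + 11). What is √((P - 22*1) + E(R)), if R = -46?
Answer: 2*I*√33 ≈ 11.489*I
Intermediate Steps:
P = -115 (P = -5*23 = -115)
E(y) = 5 (E(y) = -1*(-5) = 5)
√((P - 22*1) + E(R)) = √((-115 - 22*1) + 5) = √((-115 - 22) + 5) = √(-137 + 5) = √(-132) = 2*I*√33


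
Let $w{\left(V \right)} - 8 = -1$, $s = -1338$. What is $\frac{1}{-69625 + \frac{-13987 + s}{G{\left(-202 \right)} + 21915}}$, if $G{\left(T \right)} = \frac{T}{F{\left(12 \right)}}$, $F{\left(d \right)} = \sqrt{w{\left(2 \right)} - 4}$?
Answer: $- \frac{200627966371}{13968862460230915} + \frac{61913 \sqrt{3}}{139688624602309150} \approx -1.4363 \cdot 10^{-5}$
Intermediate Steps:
$w{\left(V \right)} = 7$ ($w{\left(V \right)} = 8 - 1 = 7$)
$F{\left(d \right)} = \sqrt{3}$ ($F{\left(d \right)} = \sqrt{7 - 4} = \sqrt{3}$)
$G{\left(T \right)} = \frac{T \sqrt{3}}{3}$ ($G{\left(T \right)} = \frac{T}{\sqrt{3}} = T \frac{\sqrt{3}}{3} = \frac{T \sqrt{3}}{3}$)
$\frac{1}{-69625 + \frac{-13987 + s}{G{\left(-202 \right)} + 21915}} = \frac{1}{-69625 + \frac{-13987 - 1338}{\frac{1}{3} \left(-202\right) \sqrt{3} + 21915}} = \frac{1}{-69625 - \frac{15325}{- \frac{202 \sqrt{3}}{3} + 21915}} = \frac{1}{-69625 - \frac{15325}{21915 - \frac{202 \sqrt{3}}{3}}}$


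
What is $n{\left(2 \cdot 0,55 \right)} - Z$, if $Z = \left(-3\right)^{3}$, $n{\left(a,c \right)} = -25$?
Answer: $2$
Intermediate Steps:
$Z = -27$
$n{\left(2 \cdot 0,55 \right)} - Z = -25 - -27 = -25 + 27 = 2$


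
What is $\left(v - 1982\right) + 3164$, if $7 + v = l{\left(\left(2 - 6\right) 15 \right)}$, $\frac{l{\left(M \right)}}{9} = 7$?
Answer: $1238$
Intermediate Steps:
$l{\left(M \right)} = 63$ ($l{\left(M \right)} = 9 \cdot 7 = 63$)
$v = 56$ ($v = -7 + 63 = 56$)
$\left(v - 1982\right) + 3164 = \left(56 - 1982\right) + 3164 = -1926 + 3164 = 1238$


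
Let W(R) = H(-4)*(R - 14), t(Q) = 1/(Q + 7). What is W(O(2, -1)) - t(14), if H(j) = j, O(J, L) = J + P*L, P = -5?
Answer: 587/21 ≈ 27.952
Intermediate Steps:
O(J, L) = J - 5*L
t(Q) = 1/(7 + Q)
W(R) = 56 - 4*R (W(R) = -4*(R - 14) = -4*(-14 + R) = 56 - 4*R)
W(O(2, -1)) - t(14) = (56 - 4*(2 - 5*(-1))) - 1/(7 + 14) = (56 - 4*(2 + 5)) - 1/21 = (56 - 4*7) - 1*1/21 = (56 - 28) - 1/21 = 28 - 1/21 = 587/21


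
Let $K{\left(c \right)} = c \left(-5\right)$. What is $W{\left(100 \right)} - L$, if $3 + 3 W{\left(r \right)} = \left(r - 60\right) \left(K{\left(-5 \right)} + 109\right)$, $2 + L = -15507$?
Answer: $\frac{51884}{3} \approx 17295.0$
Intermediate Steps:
$L = -15509$ ($L = -2 - 15507 = -15509$)
$K{\left(c \right)} = - 5 c$
$W{\left(r \right)} = -2681 + \frac{134 r}{3}$ ($W{\left(r \right)} = -1 + \frac{\left(r - 60\right) \left(\left(-5\right) \left(-5\right) + 109\right)}{3} = -1 + \frac{\left(-60 + r\right) \left(25 + 109\right)}{3} = -1 + \frac{\left(-60 + r\right) 134}{3} = -1 + \frac{-8040 + 134 r}{3} = -1 + \left(-2680 + \frac{134 r}{3}\right) = -2681 + \frac{134 r}{3}$)
$W{\left(100 \right)} - L = \left(-2681 + \frac{134}{3} \cdot 100\right) - -15509 = \left(-2681 + \frac{13400}{3}\right) + 15509 = \frac{5357}{3} + 15509 = \frac{51884}{3}$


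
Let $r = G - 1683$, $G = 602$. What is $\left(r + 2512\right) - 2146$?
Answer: $-715$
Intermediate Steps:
$r = -1081$ ($r = 602 - 1683 = -1081$)
$\left(r + 2512\right) - 2146 = \left(-1081 + 2512\right) - 2146 = 1431 - 2146 = -715$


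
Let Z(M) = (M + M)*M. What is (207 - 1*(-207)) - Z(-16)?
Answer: -98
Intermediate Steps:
Z(M) = 2*M² (Z(M) = (2*M)*M = 2*M²)
(207 - 1*(-207)) - Z(-16) = (207 - 1*(-207)) - 2*(-16)² = (207 + 207) - 2*256 = 414 - 1*512 = 414 - 512 = -98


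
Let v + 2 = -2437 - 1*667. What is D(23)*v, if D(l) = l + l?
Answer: -142876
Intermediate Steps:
D(l) = 2*l
v = -3106 (v = -2 + (-2437 - 1*667) = -2 + (-2437 - 667) = -2 - 3104 = -3106)
D(23)*v = (2*23)*(-3106) = 46*(-3106) = -142876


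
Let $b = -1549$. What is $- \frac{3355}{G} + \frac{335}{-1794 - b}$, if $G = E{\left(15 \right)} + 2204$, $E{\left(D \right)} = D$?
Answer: $- \frac{44724}{15533} \approx -2.8793$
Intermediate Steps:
$G = 2219$ ($G = 15 + 2204 = 2219$)
$- \frac{3355}{G} + \frac{335}{-1794 - b} = - \frac{3355}{2219} + \frac{335}{-1794 - -1549} = \left(-3355\right) \frac{1}{2219} + \frac{335}{-1794 + 1549} = - \frac{3355}{2219} + \frac{335}{-245} = - \frac{3355}{2219} + 335 \left(- \frac{1}{245}\right) = - \frac{3355}{2219} - \frac{67}{49} = - \frac{44724}{15533}$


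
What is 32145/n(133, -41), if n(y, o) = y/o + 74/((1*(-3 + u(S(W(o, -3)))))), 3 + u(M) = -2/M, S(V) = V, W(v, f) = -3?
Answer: -2108712/1123 ≈ -1877.7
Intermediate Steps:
u(M) = -3 - 2/M
n(y, o) = -111/8 + y/o (n(y, o) = y/o + 74/((1*(-3 + (-3 - 2/(-3))))) = y/o + 74/((1*(-3 + (-3 - 2*(-1/3))))) = y/o + 74/((1*(-3 + (-3 + 2/3)))) = y/o + 74/((1*(-3 - 7/3))) = y/o + 74/((1*(-16/3))) = y/o + 74/(-16/3) = y/o + 74*(-3/16) = y/o - 111/8 = -111/8 + y/o)
32145/n(133, -41) = 32145/(-111/8 + 133/(-41)) = 32145/(-111/8 + 133*(-1/41)) = 32145/(-111/8 - 133/41) = 32145/(-5615/328) = 32145*(-328/5615) = -2108712/1123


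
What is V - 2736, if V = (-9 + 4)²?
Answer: -2711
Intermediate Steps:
V = 25 (V = (-5)² = 25)
V - 2736 = 25 - 2736 = -2711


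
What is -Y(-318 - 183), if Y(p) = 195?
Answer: -195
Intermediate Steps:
-Y(-318 - 183) = -1*195 = -195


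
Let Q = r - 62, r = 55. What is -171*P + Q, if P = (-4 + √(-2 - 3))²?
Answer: -1888 + 1368*I*√5 ≈ -1888.0 + 3058.9*I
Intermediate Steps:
P = (-4 + I*√5)² (P = (-4 + √(-5))² = (-4 + I*√5)² ≈ 11.0 - 17.889*I)
Q = -7 (Q = 55 - 62 = -7)
-171*P + Q = -171*(4 - I*√5)² - 7 = -7 - 171*(4 - I*√5)²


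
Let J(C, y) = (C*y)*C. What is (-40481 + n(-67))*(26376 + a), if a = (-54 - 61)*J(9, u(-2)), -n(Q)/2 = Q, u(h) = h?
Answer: -1815857082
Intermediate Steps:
n(Q) = -2*Q
J(C, y) = y*C**2
a = 18630 (a = (-54 - 61)*(-2*9**2) = -(-230)*81 = -115*(-162) = 18630)
(-40481 + n(-67))*(26376 + a) = (-40481 - 2*(-67))*(26376 + 18630) = (-40481 + 134)*45006 = -40347*45006 = -1815857082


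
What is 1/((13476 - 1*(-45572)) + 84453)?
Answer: 1/143501 ≈ 6.9686e-6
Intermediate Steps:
1/((13476 - 1*(-45572)) + 84453) = 1/((13476 + 45572) + 84453) = 1/(59048 + 84453) = 1/143501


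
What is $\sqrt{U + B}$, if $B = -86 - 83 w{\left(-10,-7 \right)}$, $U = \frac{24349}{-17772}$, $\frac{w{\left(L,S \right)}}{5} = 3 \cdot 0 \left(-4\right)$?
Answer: $\frac{i \sqrt{6898828263}}{8886} \approx 9.3472 i$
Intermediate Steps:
$w{\left(L,S \right)} = 0$ ($w{\left(L,S \right)} = 5 \cdot 3 \cdot 0 \left(-4\right) = 5 \cdot 0 \left(-4\right) = 5 \cdot 0 = 0$)
$U = - \frac{24349}{17772}$ ($U = 24349 \left(- \frac{1}{17772}\right) = - \frac{24349}{17772} \approx -1.3701$)
$B = -86$ ($B = -86 - 0 = -86 + 0 = -86$)
$\sqrt{U + B} = \sqrt{- \frac{24349}{17772} - 86} = \sqrt{- \frac{1552741}{17772}} = \frac{i \sqrt{6898828263}}{8886}$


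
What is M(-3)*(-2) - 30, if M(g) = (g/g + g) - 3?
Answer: -20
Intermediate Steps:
M(g) = -2 + g (M(g) = (1 + g) - 3 = -2 + g)
M(-3)*(-2) - 30 = (-2 - 3)*(-2) - 30 = -5*(-2) - 30 = 10 - 30 = -20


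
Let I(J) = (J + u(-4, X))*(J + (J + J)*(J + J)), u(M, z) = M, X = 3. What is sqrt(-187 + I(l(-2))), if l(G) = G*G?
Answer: I*sqrt(187) ≈ 13.675*I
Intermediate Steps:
l(G) = G**2
I(J) = (-4 + J)*(J + 4*J**2) (I(J) = (J - 4)*(J + (J + J)*(J + J)) = (-4 + J)*(J + (2*J)*(2*J)) = (-4 + J)*(J + 4*J**2))
sqrt(-187 + I(l(-2))) = sqrt(-187 + (-2)**2*(-4 - 15*(-2)**2 + 4*((-2)**2)**2)) = sqrt(-187 + 4*(-4 - 15*4 + 4*4**2)) = sqrt(-187 + 4*(-4 - 60 + 4*16)) = sqrt(-187 + 4*(-4 - 60 + 64)) = sqrt(-187 + 4*0) = sqrt(-187 + 0) = sqrt(-187) = I*sqrt(187)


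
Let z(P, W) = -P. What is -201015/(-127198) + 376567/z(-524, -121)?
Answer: 24001950563/33325876 ≈ 720.22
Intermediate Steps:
-201015/(-127198) + 376567/z(-524, -121) = -201015/(-127198) + 376567/((-1*(-524))) = -201015*(-1/127198) + 376567/524 = 201015/127198 + 376567*(1/524) = 201015/127198 + 376567/524 = 24001950563/33325876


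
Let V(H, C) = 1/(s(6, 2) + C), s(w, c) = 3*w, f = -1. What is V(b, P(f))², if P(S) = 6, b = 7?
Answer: 1/576 ≈ 0.0017361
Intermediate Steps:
V(H, C) = 1/(18 + C) (V(H, C) = 1/(3*6 + C) = 1/(18 + C))
V(b, P(f))² = (1/(18 + 6))² = (1/24)² = 1/576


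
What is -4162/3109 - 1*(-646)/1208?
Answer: -1509641/1877836 ≈ -0.80393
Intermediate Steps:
-4162/3109 - 1*(-646)/1208 = -4162*1/3109 + 646*(1/1208) = -4162/3109 + 323/604 = -1509641/1877836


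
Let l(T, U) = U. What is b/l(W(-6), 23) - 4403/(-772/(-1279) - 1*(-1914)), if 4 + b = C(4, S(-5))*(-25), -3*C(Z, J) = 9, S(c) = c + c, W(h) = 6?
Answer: 44340187/56321894 ≈ 0.78726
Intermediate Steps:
S(c) = 2*c
C(Z, J) = -3 (C(Z, J) = -⅓*9 = -3)
b = 71 (b = -4 - 3*(-25) = -4 + 75 = 71)
b/l(W(-6), 23) - 4403/(-772/(-1279) - 1*(-1914)) = 71/23 - 4403/(-772/(-1279) - 1*(-1914)) = 71*(1/23) - 4403/(-772*(-1/1279) + 1914) = 71/23 - 4403/(772/1279 + 1914) = 71/23 - 4403/2448778/1279 = 71/23 - 4403*1279/2448778 = 71/23 - 5631437/2448778 = 44340187/56321894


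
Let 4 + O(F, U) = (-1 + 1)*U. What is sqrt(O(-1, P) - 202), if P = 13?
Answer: I*sqrt(206) ≈ 14.353*I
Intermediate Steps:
O(F, U) = -4 (O(F, U) = -4 + (-1 + 1)*U = -4 + 0*U = -4 + 0 = -4)
sqrt(O(-1, P) - 202) = sqrt(-4 - 202) = sqrt(-206) = I*sqrt(206)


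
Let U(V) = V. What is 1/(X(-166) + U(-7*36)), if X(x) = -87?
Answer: -1/339 ≈ -0.0029499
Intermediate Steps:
1/(X(-166) + U(-7*36)) = 1/(-87 - 7*36) = 1/(-87 - 252) = 1/(-339) = -1/339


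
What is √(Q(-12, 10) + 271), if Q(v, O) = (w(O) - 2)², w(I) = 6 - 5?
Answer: 4*√17 ≈ 16.492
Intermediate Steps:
w(I) = 1
Q(v, O) = 1 (Q(v, O) = (1 - 2)² = (-1)² = 1)
√(Q(-12, 10) + 271) = √(1 + 271) = √272 = 4*√17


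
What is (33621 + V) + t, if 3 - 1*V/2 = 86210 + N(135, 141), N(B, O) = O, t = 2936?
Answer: -136139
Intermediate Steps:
V = -172696 (V = 6 - 2*(86210 + 141) = 6 - 2*86351 = 6 - 172702 = -172696)
(33621 + V) + t = (33621 - 172696) + 2936 = -139075 + 2936 = -136139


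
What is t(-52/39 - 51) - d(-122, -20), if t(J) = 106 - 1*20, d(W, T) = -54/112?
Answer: 4843/56 ≈ 86.482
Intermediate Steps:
d(W, T) = -27/56 (d(W, T) = -54*1/112 = -27/56)
t(J) = 86 (t(J) = 106 - 20 = 86)
t(-52/39 - 51) - d(-122, -20) = 86 - 1*(-27/56) = 86 + 27/56 = 4843/56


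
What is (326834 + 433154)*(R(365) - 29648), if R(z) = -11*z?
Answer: -25583476044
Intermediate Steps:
(326834 + 433154)*(R(365) - 29648) = (326834 + 433154)*(-11*365 - 29648) = 759988*(-4015 - 29648) = 759988*(-33663) = -25583476044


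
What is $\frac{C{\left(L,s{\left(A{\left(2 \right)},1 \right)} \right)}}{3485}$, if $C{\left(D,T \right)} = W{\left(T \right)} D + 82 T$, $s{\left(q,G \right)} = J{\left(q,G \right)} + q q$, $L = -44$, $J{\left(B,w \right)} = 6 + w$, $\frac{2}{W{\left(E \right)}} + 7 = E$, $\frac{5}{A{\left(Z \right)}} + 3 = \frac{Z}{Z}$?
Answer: $\frac{53621}{174250} \approx 0.30772$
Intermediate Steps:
$A{\left(Z \right)} = - \frac{5}{2}$ ($A{\left(Z \right)} = \frac{5}{-3 + \frac{Z}{Z}} = \frac{5}{-3 + 1} = \frac{5}{-2} = 5 \left(- \frac{1}{2}\right) = - \frac{5}{2}$)
$W{\left(E \right)} = \frac{2}{-7 + E}$
$s{\left(q,G \right)} = 6 + G + q^{2}$ ($s{\left(q,G \right)} = \left(6 + G\right) + q q = \left(6 + G\right) + q^{2} = 6 + G + q^{2}$)
$C{\left(D,T \right)} = 82 T + \frac{2 D}{-7 + T}$ ($C{\left(D,T \right)} = \frac{2}{-7 + T} D + 82 T = \frac{2 D}{-7 + T} + 82 T = 82 T + \frac{2 D}{-7 + T}$)
$\frac{C{\left(L,s{\left(A{\left(2 \right)},1 \right)} \right)}}{3485} = \frac{2 \frac{1}{-7 + \left(6 + 1 + \left(- \frac{5}{2}\right)^{2}\right)} \left(-44 + 41 \left(6 + 1 + \left(- \frac{5}{2}\right)^{2}\right) \left(-7 + \left(6 + 1 + \left(- \frac{5}{2}\right)^{2}\right)\right)\right)}{3485} = \frac{2 \left(-44 + 41 \left(6 + 1 + \frac{25}{4}\right) \left(-7 + \left(6 + 1 + \frac{25}{4}\right)\right)\right)}{-7 + \left(6 + 1 + \frac{25}{4}\right)} \frac{1}{3485} = \frac{2 \left(-44 + 41 \cdot \frac{53}{4} \left(-7 + \frac{53}{4}\right)\right)}{-7 + \frac{53}{4}} \cdot \frac{1}{3485} = \frac{2 \left(-44 + 41 \cdot \frac{53}{4} \cdot \frac{25}{4}\right)}{\frac{25}{4}} \cdot \frac{1}{3485} = 2 \cdot \frac{4}{25} \left(-44 + \frac{54325}{16}\right) \frac{1}{3485} = 2 \cdot \frac{4}{25} \cdot \frac{53621}{16} \cdot \frac{1}{3485} = \frac{53621}{50} \cdot \frac{1}{3485} = \frac{53621}{174250}$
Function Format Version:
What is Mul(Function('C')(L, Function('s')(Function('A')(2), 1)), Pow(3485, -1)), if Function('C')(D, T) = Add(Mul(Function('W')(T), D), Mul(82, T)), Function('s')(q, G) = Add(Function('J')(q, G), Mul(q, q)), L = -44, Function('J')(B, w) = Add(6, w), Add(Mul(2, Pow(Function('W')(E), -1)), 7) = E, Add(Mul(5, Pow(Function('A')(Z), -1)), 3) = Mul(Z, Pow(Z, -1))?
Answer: Rational(53621, 174250) ≈ 0.30772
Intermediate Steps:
Function('A')(Z) = Rational(-5, 2) (Function('A')(Z) = Mul(5, Pow(Add(-3, Mul(Z, Pow(Z, -1))), -1)) = Mul(5, Pow(Add(-3, 1), -1)) = Mul(5, Pow(-2, -1)) = Mul(5, Rational(-1, 2)) = Rational(-5, 2))
Function('W')(E) = Mul(2, Pow(Add(-7, E), -1))
Function('s')(q, G) = Add(6, G, Pow(q, 2)) (Function('s')(q, G) = Add(Add(6, G), Mul(q, q)) = Add(Add(6, G), Pow(q, 2)) = Add(6, G, Pow(q, 2)))
Function('C')(D, T) = Add(Mul(82, T), Mul(2, D, Pow(Add(-7, T), -1))) (Function('C')(D, T) = Add(Mul(Mul(2, Pow(Add(-7, T), -1)), D), Mul(82, T)) = Add(Mul(2, D, Pow(Add(-7, T), -1)), Mul(82, T)) = Add(Mul(82, T), Mul(2, D, Pow(Add(-7, T), -1))))
Mul(Function('C')(L, Function('s')(Function('A')(2), 1)), Pow(3485, -1)) = Mul(Mul(2, Pow(Add(-7, Add(6, 1, Pow(Rational(-5, 2), 2))), -1), Add(-44, Mul(41, Add(6, 1, Pow(Rational(-5, 2), 2)), Add(-7, Add(6, 1, Pow(Rational(-5, 2), 2)))))), Pow(3485, -1)) = Mul(Mul(2, Pow(Add(-7, Add(6, 1, Rational(25, 4))), -1), Add(-44, Mul(41, Add(6, 1, Rational(25, 4)), Add(-7, Add(6, 1, Rational(25, 4)))))), Rational(1, 3485)) = Mul(Mul(2, Pow(Add(-7, Rational(53, 4)), -1), Add(-44, Mul(41, Rational(53, 4), Add(-7, Rational(53, 4))))), Rational(1, 3485)) = Mul(Mul(2, Pow(Rational(25, 4), -1), Add(-44, Mul(41, Rational(53, 4), Rational(25, 4)))), Rational(1, 3485)) = Mul(Mul(2, Rational(4, 25), Add(-44, Rational(54325, 16))), Rational(1, 3485)) = Mul(Mul(2, Rational(4, 25), Rational(53621, 16)), Rational(1, 3485)) = Mul(Rational(53621, 50), Rational(1, 3485)) = Rational(53621, 174250)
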